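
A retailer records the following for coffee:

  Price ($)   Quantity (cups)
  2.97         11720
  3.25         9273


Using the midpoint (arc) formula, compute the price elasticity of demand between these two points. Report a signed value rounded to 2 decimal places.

-2.59

%ΔQ = (9273 − 11720) / [(11720 + 9273)/2] = -2447/10496.5 = -0.233125…
%ΔP = (3.25 − 2.97) / [(2.97 + 3.25)/2] = 0.28/3.11 = 0.090032…
Arc Ed = %ΔQ / %ΔP = (-2447/10496.5) / (0.28/3.11) = -2.5893…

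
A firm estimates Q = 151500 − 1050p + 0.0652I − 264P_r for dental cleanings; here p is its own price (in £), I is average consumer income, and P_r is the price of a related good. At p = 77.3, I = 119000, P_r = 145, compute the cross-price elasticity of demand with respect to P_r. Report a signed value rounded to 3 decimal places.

-0.961

At the given values, Q = 151500 − 1050(77.3) + 0.0652(119000) − 264(145) = 39813.8.
∂Q/∂P_r = -264.
E = (-264) × (145/39813.8) = -0.96147…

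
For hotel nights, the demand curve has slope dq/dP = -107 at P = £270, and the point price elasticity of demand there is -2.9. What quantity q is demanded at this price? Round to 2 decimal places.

Ed = (dq/dP)·(P/q) ⇒ q = (dq/dP)·P/Ed = (-107)·270/(-2.9) = 9962.0689…

9962.07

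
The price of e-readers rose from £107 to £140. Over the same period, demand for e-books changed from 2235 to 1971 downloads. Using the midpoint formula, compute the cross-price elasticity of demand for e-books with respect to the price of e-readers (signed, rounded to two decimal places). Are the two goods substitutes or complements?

-0.47; complements

%ΔQ_{e-books} = (1971 − 2235)/avg = -264/2103 = -0.125534…
%ΔP_{e-readers} = (140 − 107)/avg = 33/123.5 = 0.267206…
E_cross = (-264/2103) / (33/123.5) = -0.4698…
E_cross < 0 ⇒ the goods are complements.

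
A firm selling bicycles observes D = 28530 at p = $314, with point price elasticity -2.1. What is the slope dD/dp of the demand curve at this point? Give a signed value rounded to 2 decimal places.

Ed = (dD/dp)·(p/D) ⇒ dD/dp = Ed·D/p = (-2.1)·28530/314 = -190.8057…

-190.81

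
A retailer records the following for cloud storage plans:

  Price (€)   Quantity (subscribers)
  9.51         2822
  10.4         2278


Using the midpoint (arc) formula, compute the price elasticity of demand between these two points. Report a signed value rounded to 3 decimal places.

-2.386

%ΔQ = (2278 − 2822) / [(2822 + 2278)/2] = -544/2550 = -0.213333…
%ΔP = (10.4 − 9.51) / [(9.51 + 10.4)/2] = 0.89/9.955 = 0.089402…
Arc Ed = %ΔQ / %ΔP = (-544/2550) / (0.89/9.955) = -2.38621…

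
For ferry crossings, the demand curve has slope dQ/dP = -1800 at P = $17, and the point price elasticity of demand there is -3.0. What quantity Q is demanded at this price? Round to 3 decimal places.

Ed = (dQ/dP)·(P/Q) ⇒ Q = (dQ/dP)·P/Ed = (-1800)·17/(-3.0) = 10200

10200.000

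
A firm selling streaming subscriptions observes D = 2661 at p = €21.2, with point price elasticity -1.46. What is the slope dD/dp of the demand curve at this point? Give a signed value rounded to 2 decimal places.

Ed = (dD/dp)·(p/D) ⇒ dD/dp = Ed·D/p = (-1.46)·2661/21.2 = -183.2575…

-183.26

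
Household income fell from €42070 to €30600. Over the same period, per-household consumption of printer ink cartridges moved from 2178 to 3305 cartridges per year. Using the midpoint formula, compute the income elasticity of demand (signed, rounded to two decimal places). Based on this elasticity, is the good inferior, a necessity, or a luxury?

-1.30; inferior

%ΔQ = (3305 − 2178)/[( 2178 + 3305)/2] = 1127/2741.5 = 0.411088…
%ΔIncome = (30600 − 42070)/[( 42070 + 30600)/2] = -11470/36335 = -0.315673…
E_income = (1127/2741.5) / (-11470/36335) = -1.3022…
E_income < 0 ⇒ inferior good.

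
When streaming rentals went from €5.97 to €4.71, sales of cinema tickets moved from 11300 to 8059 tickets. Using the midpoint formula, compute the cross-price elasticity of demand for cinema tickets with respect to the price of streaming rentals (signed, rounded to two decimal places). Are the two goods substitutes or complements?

1.42; substitutes

%ΔQ_{cinema tickets} = (8059 − 11300)/avg = -3241/9679.5 = -0.334831…
%ΔP_{streaming rentals} = (4.71 − 5.97)/avg = -1.26/5.34 = -0.235955…
E_cross = (-3241/9679.5) / (-1.26/5.34) = 1.4190…
E_cross > 0 ⇒ the goods are substitutes.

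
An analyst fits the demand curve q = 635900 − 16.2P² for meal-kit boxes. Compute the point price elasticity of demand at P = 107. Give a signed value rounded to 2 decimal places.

dq/dP = −2·16.2·P = -3466.8. At P = 107, q = 450426.2.
Ed = (dq/dP)·(P/q) = (-3466.8) × (107/450426.2) = -0.8235…

-0.82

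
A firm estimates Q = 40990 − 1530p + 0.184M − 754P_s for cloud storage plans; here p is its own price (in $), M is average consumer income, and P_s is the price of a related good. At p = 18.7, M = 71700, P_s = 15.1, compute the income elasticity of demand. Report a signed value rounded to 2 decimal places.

0.93

At the given values, Q = 40990 − 1530(18.7) + 0.184(71700) − 754(15.1) = 14186.4.
∂Q/∂M = 0.184.
E = (0.184) × (71700/14186.4) = 0.9299…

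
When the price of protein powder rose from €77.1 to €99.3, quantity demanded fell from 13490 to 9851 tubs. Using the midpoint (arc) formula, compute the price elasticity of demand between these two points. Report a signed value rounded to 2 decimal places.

%ΔQ = (9851 − 13490) / [(13490 + 9851)/2] = -3639/11670.5 = -0.311811…
%ΔP = (99.3 − 77.1) / [(77.1 + 99.3)/2] = 22.2/88.2 = 0.251700…
Arc Ed = %ΔQ / %ΔP = (-3639/11670.5) / (22.2/88.2) = -1.2388…

-1.24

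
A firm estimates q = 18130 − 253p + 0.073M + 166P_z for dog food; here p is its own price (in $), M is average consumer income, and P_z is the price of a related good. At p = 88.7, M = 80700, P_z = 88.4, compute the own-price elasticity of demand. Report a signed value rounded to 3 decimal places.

-1.381

At the given values, q = 18130 − 253(88.7) + 0.073(80700) + 166(88.4) = 16254.4.
∂q/∂p = −253.
E = (-253) × (88.7/16254.4) = -1.38061…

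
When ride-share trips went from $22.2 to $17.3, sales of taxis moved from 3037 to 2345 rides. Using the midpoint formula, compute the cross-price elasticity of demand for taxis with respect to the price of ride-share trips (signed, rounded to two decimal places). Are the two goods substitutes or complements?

%ΔQ_{taxis} = (2345 − 3037)/avg = -692/2691 = -0.257153…
%ΔP_{ride-share trips} = (17.3 − 22.2)/avg = -4.9/19.75 = -0.248101…
E_cross = (-692/2691) / (-4.9/19.75) = 1.0364…
E_cross > 0 ⇒ the goods are substitutes.

1.04; substitutes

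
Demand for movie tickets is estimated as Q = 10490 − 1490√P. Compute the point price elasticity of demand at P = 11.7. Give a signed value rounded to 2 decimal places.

-0.47

dQ/dP = −1490/(2√P) = -217.803. At P = 11.7, Q = 5393.42.
Ed = (dQ/dP)·(P/Q) = (-217.803) × (11.7/5393.42) = -0.4724…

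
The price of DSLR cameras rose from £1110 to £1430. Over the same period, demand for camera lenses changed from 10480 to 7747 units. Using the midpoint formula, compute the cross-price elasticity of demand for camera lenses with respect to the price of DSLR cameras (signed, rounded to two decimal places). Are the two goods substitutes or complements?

%ΔQ_{camera lenses} = (7747 − 10480)/avg = -2733/9113.5 = -0.299884…
%ΔP_{DSLR cameras} = (1430 − 1110)/avg = 320/1270 = 0.251968…
E_cross = (-2733/9113.5) / (320/1270) = -1.1901…
E_cross < 0 ⇒ the goods are complements.

-1.19; complements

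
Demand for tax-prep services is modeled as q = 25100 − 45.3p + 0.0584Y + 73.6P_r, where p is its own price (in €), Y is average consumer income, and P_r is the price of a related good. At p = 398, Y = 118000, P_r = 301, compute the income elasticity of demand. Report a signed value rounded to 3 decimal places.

At the given values, q = 25100 − 45.3(398) + 0.0584(118000) + 73.6(301) = 36115.4.
∂q/∂Y = 0.0584.
E = (0.0584) × (118000/36115.4) = 0.19081…

0.191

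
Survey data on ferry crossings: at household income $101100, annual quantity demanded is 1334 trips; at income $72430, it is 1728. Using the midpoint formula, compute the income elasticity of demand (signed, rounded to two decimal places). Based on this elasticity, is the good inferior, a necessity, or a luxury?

-0.78; inferior

%ΔQ = (1728 − 1334)/[( 1334 + 1728)/2] = 394/1531 = 0.257348…
%ΔIncome = (72430 − 101100)/[( 101100 + 72430)/2] = -28670/86765 = -0.330432…
E_income = (394/1531) / (-28670/86765) = -0.7788…
E_income < 0 ⇒ inferior good.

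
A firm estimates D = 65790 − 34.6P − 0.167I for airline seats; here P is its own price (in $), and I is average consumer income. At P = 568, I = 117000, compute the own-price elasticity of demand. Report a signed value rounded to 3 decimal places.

At the given values, D = 65790 − 34.6(568) − 0.167(117000) = 26598.2.
∂D/∂P = −34.6.
E = (-34.6) × (568/26598.2) = -0.73887…

-0.739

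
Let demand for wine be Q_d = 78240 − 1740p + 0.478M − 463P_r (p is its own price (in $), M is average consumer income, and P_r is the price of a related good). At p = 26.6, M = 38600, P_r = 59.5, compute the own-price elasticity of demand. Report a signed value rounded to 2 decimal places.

-2.02

At the given values, Q_d = 78240 − 1740(26.6) + 0.478(38600) − 463(59.5) = 22858.3.
∂Q_d/∂p = −1740.
E = (-1740) × (26.6/22858.3) = -2.0248…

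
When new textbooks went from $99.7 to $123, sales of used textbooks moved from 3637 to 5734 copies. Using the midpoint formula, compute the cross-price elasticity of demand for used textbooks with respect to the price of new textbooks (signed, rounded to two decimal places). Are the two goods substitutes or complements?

2.14; substitutes

%ΔQ_{used textbooks} = (5734 − 3637)/avg = 2097/4685.5 = 0.447550…
%ΔP_{new textbooks} = (123 − 99.7)/avg = 23.3/111.35 = 0.209250…
E_cross = (2097/4685.5) / (23.3/111.35) = 2.1388…
E_cross > 0 ⇒ the goods are substitutes.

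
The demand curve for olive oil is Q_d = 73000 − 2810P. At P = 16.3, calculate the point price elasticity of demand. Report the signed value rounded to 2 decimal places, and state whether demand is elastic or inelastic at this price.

dQ_d/dP = −2810. At P = 16.3, Q_d = 73000 − 2810(16.3) = 27197.
Ed = (dQ_d/dP)·(P/Q_d) = −2810 × (16.3/27197) = -1.6841…
|Ed| = 1.68 > 1, so demand is elastic.

-1.68; elastic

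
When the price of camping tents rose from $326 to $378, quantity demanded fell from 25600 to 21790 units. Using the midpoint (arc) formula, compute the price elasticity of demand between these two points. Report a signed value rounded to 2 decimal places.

-1.09

%ΔQ = (21790 − 25600) / [(25600 + 21790)/2] = -3810/23695 = -0.160793…
%ΔP = (378 − 326) / [(326 + 378)/2] = 52/352 = 0.147727…
Arc Ed = %ΔQ / %ΔP = (-3810/23695) / (52/352) = -1.0884…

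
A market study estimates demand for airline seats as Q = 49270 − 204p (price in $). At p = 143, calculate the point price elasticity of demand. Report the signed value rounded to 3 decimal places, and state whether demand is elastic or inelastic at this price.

dQ/dp = −204. At p = 143, Q = 49270 − 204(143) = 20098.
Ed = (dQ/dp)·(p/Q) = −204 × (143/20098) = -1.45148…
|Ed| = 1.451 > 1, so demand is elastic.

-1.451; elastic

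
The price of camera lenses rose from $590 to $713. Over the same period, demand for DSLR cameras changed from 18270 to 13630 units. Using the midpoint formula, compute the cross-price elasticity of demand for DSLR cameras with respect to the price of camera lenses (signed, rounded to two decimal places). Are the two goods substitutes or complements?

-1.54; complements

%ΔQ_{DSLR cameras} = (13630 − 18270)/avg = -4640/15950 = -0.290909…
%ΔP_{camera lenses} = (713 − 590)/avg = 123/651.5 = 0.188795…
E_cross = (-4640/15950) / (123/651.5) = -1.5408…
E_cross < 0 ⇒ the goods are complements.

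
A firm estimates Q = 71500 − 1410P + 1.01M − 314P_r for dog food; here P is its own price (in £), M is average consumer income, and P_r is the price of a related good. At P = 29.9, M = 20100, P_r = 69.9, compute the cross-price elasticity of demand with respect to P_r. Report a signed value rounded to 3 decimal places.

-0.793

At the given values, Q = 71500 − 1410(29.9) + 1.01(20100) − 314(69.9) = 27693.4.
∂Q/∂P_r = -314.
E = (-314) × (69.9/27693.4) = -0.79255…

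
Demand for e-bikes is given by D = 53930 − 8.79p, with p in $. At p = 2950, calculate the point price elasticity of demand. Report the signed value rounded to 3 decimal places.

dD/dp = −8.79. At p = 2950, D = 53930 − 8.79(2950) = 27999.5.
Ed = (dD/dp)·(p/D) = −8.79 × (2950/27999.5) = -0.92610…

-0.926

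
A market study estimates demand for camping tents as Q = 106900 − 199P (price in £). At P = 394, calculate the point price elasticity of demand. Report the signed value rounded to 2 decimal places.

dQ/dP = −199. At P = 394, Q = 106900 − 199(394) = 28494.
Ed = (dQ/dP)·(P/Q) = −199 × (394/28494) = -2.7516…

-2.75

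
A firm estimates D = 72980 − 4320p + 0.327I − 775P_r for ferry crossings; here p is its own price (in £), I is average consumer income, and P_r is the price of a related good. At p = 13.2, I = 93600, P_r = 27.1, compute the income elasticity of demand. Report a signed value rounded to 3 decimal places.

At the given values, D = 72980 − 4320(13.2) + 0.327(93600) − 775(27.1) = 25560.7.
∂D/∂I = 0.327.
E = (0.327) × (93600/25560.7) = 1.19743…

1.197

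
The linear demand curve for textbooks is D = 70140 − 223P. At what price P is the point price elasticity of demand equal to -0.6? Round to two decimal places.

Ed = −223P/(70140 − 223P). Set this equal to -0.6:
223P = 0.6·(70140 − 223P) ⇒ 223P(1 + 0.6) = 0.6·70140
P = 0.6·70140 / (223·1.6) = 117.9484…

117.95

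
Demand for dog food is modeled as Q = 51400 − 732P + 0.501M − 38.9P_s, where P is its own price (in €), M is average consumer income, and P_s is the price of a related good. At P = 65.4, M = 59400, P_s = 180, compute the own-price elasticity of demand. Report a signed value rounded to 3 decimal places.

At the given values, Q = 51400 − 732(65.4) + 0.501(59400) − 38.9(180) = 26284.6.
∂Q/∂P = −732.
E = (-732) × (65.4/26284.6) = -1.82132…

-1.821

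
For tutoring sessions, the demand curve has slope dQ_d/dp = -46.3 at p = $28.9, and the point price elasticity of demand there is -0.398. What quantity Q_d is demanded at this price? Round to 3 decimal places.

3361.985

Ed = (dQ_d/dp)·(p/Q_d) ⇒ Q_d = (dQ_d/dp)·p/Ed = (-46.3)·28.9/(-0.398) = 3361.98492…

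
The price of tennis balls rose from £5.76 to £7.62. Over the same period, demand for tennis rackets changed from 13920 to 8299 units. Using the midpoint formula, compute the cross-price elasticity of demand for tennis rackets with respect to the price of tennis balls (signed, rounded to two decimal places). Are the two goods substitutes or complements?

%ΔQ_{tennis rackets} = (8299 − 13920)/avg = -5621/11109.5 = -0.505963…
%ΔP_{tennis balls} = (7.62 − 5.76)/avg = 1.86/6.69 = 0.278026…
E_cross = (-5621/11109.5) / (1.86/6.69) = -1.8198…
E_cross < 0 ⇒ the goods are complements.

-1.82; complements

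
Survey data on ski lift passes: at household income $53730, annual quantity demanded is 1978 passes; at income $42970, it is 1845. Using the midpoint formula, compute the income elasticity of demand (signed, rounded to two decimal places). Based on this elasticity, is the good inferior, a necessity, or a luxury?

0.31; necessity

%ΔQ = (1845 − 1978)/[( 1978 + 1845)/2] = -133/1911.5 = -0.069578…
%ΔIncome = (42970 − 53730)/[( 53730 + 42970)/2] = -10760/48350 = -0.222543…
E_income = (-133/1911.5) / (-10760/48350) = 0.3126…
0 < E_income < 1 ⇒ normal good, necessity.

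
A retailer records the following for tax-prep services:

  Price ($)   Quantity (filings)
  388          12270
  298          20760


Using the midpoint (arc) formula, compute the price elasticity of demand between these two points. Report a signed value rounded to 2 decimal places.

-1.96

%ΔQ = (20760 − 12270) / [(12270 + 20760)/2] = 8490/16515 = 0.514078…
%ΔP = (298 − 388) / [(388 + 298)/2] = -90/343 = -0.262390…
Arc Ed = %ΔQ / %ΔP = (8490/16515) / (-90/343) = -1.9592…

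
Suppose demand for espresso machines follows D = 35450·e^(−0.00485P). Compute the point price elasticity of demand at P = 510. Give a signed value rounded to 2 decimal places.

dD/dP = −0.00485·D = -14.4921. At P = 510, D = 2988.06.
Ed = (dD/dP)·(P/D) = (-14.4921) × (510/2988.06) = -2.4735

-2.47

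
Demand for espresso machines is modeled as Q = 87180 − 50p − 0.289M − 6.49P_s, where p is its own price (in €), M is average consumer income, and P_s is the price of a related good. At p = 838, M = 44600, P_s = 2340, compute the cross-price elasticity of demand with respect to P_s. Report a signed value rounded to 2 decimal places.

At the given values, Q = 87180 − 50(838) − 0.289(44600) − 6.49(2340) = 17204.
∂Q/∂P_s = -6.49.
E = (-6.49) × (2340/17204) = -0.8827…

-0.88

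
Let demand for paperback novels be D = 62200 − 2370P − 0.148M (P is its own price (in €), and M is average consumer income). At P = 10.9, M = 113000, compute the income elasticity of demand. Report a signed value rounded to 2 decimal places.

At the given values, D = 62200 − 2370(10.9) − 0.148(113000) = 19643.
∂D/∂M = -0.148.
E = (-0.148) × (113000/19643) = -0.8513…

-0.85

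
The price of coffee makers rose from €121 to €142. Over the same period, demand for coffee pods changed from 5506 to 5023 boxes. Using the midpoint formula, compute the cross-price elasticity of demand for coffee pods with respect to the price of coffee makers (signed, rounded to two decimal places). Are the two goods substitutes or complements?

-0.57; complements

%ΔQ_{coffee pods} = (5023 − 5506)/avg = -483/5264.5 = -0.091746…
%ΔP_{coffee makers} = (142 − 121)/avg = 21/131.5 = 0.159695…
E_cross = (-483/5264.5) / (21/131.5) = -0.5745…
E_cross < 0 ⇒ the goods are complements.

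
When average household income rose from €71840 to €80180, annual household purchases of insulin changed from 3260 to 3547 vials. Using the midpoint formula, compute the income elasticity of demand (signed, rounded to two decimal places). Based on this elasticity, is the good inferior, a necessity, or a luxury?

%ΔQ = (3547 − 3260)/[( 3260 + 3547)/2] = 287/3403.5 = 0.084324…
%ΔIncome = (80180 − 71840)/[( 71840 + 80180)/2] = 8340/76010 = 0.109722…
E_income = (287/3403.5) / (8340/76010) = 0.7685…
0 < E_income < 1 ⇒ normal good, necessity.

0.77; necessity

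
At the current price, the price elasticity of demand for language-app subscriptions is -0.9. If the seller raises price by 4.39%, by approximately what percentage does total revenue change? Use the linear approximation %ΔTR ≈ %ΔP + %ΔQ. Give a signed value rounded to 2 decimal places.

+0.44%

%ΔQ ≈ Ed × %ΔP = (-0.9) × (+4.39%) = -3.9510%
%ΔTR ≈ %ΔP + %ΔQ = (+4.39%) + (-3.9510%) = +0.4390%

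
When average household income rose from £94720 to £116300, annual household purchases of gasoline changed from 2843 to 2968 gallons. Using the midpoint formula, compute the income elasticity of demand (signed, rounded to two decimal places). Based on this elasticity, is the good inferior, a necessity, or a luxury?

%ΔQ = (2968 − 2843)/[( 2843 + 2968)/2] = 125/2905.5 = 0.043021…
%ΔIncome = (116300 − 94720)/[( 94720 + 116300)/2] = 21580/105510 = 0.204530…
E_income = (125/2905.5) / (21580/105510) = 0.2103…
0 < E_income < 1 ⇒ normal good, necessity.

0.21; necessity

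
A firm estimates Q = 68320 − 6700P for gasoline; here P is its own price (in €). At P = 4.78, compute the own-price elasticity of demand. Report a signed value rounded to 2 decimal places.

-0.88

At the given values, Q = 68320 − 6700(4.78) = 36294.
∂Q/∂P = −6700.
E = (-6700) × (4.78/36294) = -0.8824…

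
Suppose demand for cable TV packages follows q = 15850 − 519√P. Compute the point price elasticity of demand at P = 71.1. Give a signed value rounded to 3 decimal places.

dq/dP = −519/(2√P) = -30.7753. At P = 71.1, q = 11473.7.
Ed = (dq/dP)·(P/q) = (-30.7753) × (71.1/11473.7) = -0.19070…

-0.191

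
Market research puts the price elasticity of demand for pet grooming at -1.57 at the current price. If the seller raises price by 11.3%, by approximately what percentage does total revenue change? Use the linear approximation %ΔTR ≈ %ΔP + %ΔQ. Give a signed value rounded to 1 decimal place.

%ΔQ ≈ Ed × %ΔP = (-1.57) × (+11.3%) = -17.7410%
%ΔTR ≈ %ΔP + %ΔQ = (+11.3%) + (-17.7410%) = -6.4410%

-6.4%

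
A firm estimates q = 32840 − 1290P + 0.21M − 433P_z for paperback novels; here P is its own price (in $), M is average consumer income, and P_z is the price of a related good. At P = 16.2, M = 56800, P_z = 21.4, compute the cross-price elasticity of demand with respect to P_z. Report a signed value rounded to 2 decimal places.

At the given values, q = 32840 − 1290(16.2) + 0.21(56800) − 433(21.4) = 14603.8.
∂q/∂P_z = -433.
E = (-433) × (21.4/14603.8) = -0.6345…

-0.63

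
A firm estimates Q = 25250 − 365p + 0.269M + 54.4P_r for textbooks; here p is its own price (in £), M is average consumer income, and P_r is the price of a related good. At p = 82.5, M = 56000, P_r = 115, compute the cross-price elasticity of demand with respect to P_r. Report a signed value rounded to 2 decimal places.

0.38

At the given values, Q = 25250 − 365(82.5) + 0.269(56000) + 54.4(115) = 16457.5.
∂Q/∂P_r = 54.4.
E = (54.4) × (115/16457.5) = 0.3801…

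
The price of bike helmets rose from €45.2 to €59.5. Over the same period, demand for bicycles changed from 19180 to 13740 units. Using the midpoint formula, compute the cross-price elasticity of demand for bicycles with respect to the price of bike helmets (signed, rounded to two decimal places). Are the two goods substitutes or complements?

-1.21; complements

%ΔQ_{bicycles} = (13740 − 19180)/avg = -5440/16460 = -0.330498…
%ΔP_{bike helmets} = (59.5 − 45.2)/avg = 14.3/52.35 = 0.273161…
E_cross = (-5440/16460) / (14.3/52.35) = -1.2099…
E_cross < 0 ⇒ the goods are complements.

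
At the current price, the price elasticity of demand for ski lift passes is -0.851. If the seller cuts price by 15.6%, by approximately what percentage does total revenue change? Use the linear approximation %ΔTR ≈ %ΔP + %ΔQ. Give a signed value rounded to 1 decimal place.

-2.3%

%ΔQ ≈ Ed × %ΔP = (-0.851) × (-15.6%) = +13.2756%
%ΔTR ≈ %ΔP + %ΔQ = (-15.6%) + (+13.2756%) = -2.3244%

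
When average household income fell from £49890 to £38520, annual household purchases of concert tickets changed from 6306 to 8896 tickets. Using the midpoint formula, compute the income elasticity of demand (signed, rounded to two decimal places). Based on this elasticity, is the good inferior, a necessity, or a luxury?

%ΔQ = (8896 − 6306)/[( 6306 + 8896)/2] = 2590/7601 = 0.340744…
%ΔIncome = (38520 − 49890)/[( 49890 + 38520)/2] = -11370/44205 = -0.257210…
E_income = (2590/7601) / (-11370/44205) = -1.3247…
E_income < 0 ⇒ inferior good.

-1.32; inferior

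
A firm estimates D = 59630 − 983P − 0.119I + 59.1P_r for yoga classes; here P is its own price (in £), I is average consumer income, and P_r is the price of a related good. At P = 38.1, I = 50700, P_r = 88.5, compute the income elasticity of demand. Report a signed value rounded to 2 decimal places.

-0.28

At the given values, D = 59630 − 983(38.1) − 0.119(50700) + 59.1(88.5) = 21374.75.
∂D/∂I = -0.119.
E = (-0.119) × (50700/21374.75) = -0.2822…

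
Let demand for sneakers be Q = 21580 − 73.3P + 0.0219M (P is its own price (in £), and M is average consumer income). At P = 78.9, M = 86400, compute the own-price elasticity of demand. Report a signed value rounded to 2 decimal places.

-0.33

At the given values, Q = 21580 − 73.3(78.9) + 0.0219(86400) = 17688.79.
∂Q/∂P = −73.3.
E = (-73.3) × (78.9/17688.79) = -0.3269…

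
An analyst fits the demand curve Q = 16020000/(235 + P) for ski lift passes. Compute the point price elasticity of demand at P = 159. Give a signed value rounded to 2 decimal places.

-0.40

dQ/dP = −16020000/(235 + P)² = -103.198. At P = 159, Q = 40659.9.
Ed = (dQ/dP)·(P/Q) = (-103.198) × (159/40659.9) = -0.4035…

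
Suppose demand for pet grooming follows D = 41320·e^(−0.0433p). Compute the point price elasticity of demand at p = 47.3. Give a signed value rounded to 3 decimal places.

dD/dp = −0.0433·D = -230.767. At p = 47.3, D = 5329.5.
Ed = (dD/dp)·(p/D) = (-230.767) × (47.3/5329.5) = -2.04809

-2.048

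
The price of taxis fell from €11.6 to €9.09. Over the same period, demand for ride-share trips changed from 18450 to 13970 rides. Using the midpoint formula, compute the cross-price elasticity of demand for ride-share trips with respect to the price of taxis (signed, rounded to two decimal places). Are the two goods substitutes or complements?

1.14; substitutes

%ΔQ_{ride-share trips} = (13970 − 18450)/avg = -4480/16210 = -0.276372…
%ΔP_{taxis} = (9.09 − 11.6)/avg = -2.51/10.345 = -0.242629…
E_cross = (-4480/16210) / (-2.51/10.345) = 1.1390…
E_cross > 0 ⇒ the goods are substitutes.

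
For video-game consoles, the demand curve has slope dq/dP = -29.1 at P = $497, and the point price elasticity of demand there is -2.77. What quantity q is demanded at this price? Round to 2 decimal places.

5221.19

Ed = (dq/dP)·(P/q) ⇒ q = (dq/dP)·P/Ed = (-29.1)·497/(-2.77) = 5221.1913…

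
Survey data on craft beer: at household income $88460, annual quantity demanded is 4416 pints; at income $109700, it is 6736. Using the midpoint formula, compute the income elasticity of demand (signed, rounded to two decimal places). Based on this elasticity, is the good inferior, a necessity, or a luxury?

%ΔQ = (6736 − 4416)/[( 4416 + 6736)/2] = 2320/5576 = 0.416068…
%ΔIncome = (109700 − 88460)/[( 88460 + 109700)/2] = 21240/99080 = 0.214372…
E_income = (2320/5576) / (21240/99080) = 1.9408…
E_income > 1 ⇒ normal good, luxury.

1.94; luxury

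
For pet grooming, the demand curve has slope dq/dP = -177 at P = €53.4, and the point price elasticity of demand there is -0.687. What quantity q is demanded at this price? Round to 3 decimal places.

13758.079

Ed = (dq/dP)·(P/q) ⇒ q = (dq/dP)·P/Ed = (-177)·53.4/(-0.687) = 13758.07860…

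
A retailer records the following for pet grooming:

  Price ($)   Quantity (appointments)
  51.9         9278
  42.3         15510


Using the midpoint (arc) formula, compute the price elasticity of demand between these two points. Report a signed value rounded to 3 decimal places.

%ΔQ = (15510 − 9278) / [(9278 + 15510)/2] = 6232/12394 = 0.502823…
%ΔP = (42.3 − 51.9) / [(51.9 + 42.3)/2] = -9.6/47.1 = -0.203821…
Arc Ed = %ΔQ / %ΔP = (6232/12394) / (-9.6/47.1) = -2.46697…

-2.467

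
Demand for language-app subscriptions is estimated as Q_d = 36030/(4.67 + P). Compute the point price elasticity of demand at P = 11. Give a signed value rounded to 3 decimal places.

-0.702

dQ_d/dP = −36030/(4.67 + P)² = -146.732. At P = 11, Q_d = 2299.3.
Ed = (dQ_d/dP)·(P/Q_d) = (-146.732) × (11/2299.3) = -0.70197…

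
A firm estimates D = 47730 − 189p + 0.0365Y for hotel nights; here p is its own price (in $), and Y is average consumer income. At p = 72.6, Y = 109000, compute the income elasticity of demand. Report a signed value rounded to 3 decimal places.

0.105

At the given values, D = 47730 − 189(72.6) + 0.0365(109000) = 37987.1.
∂D/∂Y = 0.0365.
E = (0.0365) × (109000/37987.1) = 0.10473…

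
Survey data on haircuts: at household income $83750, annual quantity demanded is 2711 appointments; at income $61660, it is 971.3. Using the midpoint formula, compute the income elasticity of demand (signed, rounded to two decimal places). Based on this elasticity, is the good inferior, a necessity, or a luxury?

%ΔQ = (971.3 − 2711)/[( 2711 + 971.3)/2] = -1739.7/1841.15 = -0.944898…
%ΔIncome = (61660 − 83750)/[( 83750 + 61660)/2] = -22090/72705 = -0.303830…
E_income = (-1739.7/1841.15) / (-22090/72705) = 3.1099…
E_income > 1 ⇒ normal good, luxury.

3.11; luxury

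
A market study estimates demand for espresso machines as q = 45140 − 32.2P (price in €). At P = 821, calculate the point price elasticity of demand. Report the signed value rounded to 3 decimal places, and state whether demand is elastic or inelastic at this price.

-1.413; elastic

dq/dP = −32.2. At P = 821, q = 45140 − 32.2(821) = 18703.8.
Ed = (dq/dP)·(P/q) = −32.2 × (821/18703.8) = -1.41341…
|Ed| = 1.413 > 1, so demand is elastic.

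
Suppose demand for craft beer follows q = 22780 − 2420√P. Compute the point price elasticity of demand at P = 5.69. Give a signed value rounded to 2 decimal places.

dq/dP = −2420/(2√P) = -507.258. At P = 5.69, q = 17007.4.
Ed = (dq/dP)·(P/q) = (-507.258) × (5.69/17007.4) = -0.1697…

-0.17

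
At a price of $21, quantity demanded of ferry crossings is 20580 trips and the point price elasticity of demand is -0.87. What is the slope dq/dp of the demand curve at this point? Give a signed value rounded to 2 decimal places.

Ed = (dq/dp)·(p/q) ⇒ dq/dp = Ed·q/p = (-0.87)·20580/21 = -852.6

-852.60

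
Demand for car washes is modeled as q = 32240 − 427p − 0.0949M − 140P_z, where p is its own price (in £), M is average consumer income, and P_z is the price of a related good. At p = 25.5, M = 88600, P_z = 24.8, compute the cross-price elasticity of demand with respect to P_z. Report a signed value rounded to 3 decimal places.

-0.367

At the given values, q = 32240 − 427(25.5) − 0.0949(88600) − 140(24.8) = 9471.36.
∂q/∂P_z = -140.
E = (-140) × (24.8/9471.36) = -0.36657…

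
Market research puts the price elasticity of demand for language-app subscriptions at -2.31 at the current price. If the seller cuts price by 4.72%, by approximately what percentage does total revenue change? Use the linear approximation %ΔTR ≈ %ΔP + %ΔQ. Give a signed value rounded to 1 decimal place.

+6.2%

%ΔQ ≈ Ed × %ΔP = (-2.31) × (-4.72%) = +10.9032%
%ΔTR ≈ %ΔP + %ΔQ = (-4.72%) + (+10.9032%) = +6.1832%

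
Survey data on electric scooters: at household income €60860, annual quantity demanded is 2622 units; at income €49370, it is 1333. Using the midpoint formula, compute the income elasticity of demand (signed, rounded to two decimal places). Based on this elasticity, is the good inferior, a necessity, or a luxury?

3.13; luxury

%ΔQ = (1333 − 2622)/[( 2622 + 1333)/2] = -1289/1977.5 = -0.651833…
%ΔIncome = (49370 − 60860)/[( 60860 + 49370)/2] = -11490/55115 = -0.208473…
E_income = (-1289/1977.5) / (-11490/55115) = 3.1266…
E_income > 1 ⇒ normal good, luxury.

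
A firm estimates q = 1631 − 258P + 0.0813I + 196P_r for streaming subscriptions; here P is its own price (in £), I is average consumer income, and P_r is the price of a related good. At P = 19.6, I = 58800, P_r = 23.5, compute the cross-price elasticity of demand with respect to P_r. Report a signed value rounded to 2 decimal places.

0.77

At the given values, q = 1631 − 258(19.6) + 0.0813(58800) + 196(23.5) = 5960.64.
∂q/∂P_r = 196.
E = (196) × (23.5/5960.64) = 0.7727…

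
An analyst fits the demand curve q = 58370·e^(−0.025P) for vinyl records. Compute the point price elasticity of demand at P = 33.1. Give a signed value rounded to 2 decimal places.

dq/dP = −0.025·q = -637.898. At P = 33.1, q = 25515.9.
Ed = (dq/dP)·(P/q) = (-637.898) × (33.1/25515.9) = -0.8275

-0.83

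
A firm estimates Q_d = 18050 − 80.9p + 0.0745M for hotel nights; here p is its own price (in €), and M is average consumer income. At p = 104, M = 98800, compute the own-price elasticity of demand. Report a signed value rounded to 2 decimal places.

At the given values, Q_d = 18050 − 80.9(104) + 0.0745(98800) = 16997.
∂Q_d/∂p = −80.9.
E = (-80.9) × (104/16997) = -0.4950…

-0.50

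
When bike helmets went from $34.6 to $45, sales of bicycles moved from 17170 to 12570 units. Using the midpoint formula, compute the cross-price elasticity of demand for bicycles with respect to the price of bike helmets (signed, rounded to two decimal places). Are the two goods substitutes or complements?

-1.18; complements

%ΔQ_{bicycles} = (12570 − 17170)/avg = -4600/14870 = -0.309347…
%ΔP_{bike helmets} = (45 − 34.6)/avg = 10.4/39.8 = 0.261306…
E_cross = (-4600/14870) / (10.4/39.8) = -1.1838…
E_cross < 0 ⇒ the goods are complements.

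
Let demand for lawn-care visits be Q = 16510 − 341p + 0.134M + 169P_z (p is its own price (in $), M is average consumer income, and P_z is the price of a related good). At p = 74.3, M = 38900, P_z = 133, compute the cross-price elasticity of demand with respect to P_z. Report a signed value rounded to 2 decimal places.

At the given values, Q = 16510 − 341(74.3) + 0.134(38900) + 169(133) = 18863.3.
∂Q/∂P_z = 169.
E = (169) × (133/18863.3) = 1.1915…

1.19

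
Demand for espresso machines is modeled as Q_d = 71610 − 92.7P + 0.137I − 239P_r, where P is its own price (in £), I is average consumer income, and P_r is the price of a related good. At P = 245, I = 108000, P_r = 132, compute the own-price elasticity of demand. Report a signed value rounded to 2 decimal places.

At the given values, Q_d = 71610 − 92.7(245) + 0.137(108000) − 239(132) = 32146.5.
∂Q_d/∂P = −92.7.
E = (-92.7) × (245/32146.5) = -0.7064…

-0.71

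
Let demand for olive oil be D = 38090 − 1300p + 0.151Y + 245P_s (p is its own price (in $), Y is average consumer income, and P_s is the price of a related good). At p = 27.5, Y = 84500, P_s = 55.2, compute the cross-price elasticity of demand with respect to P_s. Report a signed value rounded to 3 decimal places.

0.472

At the given values, D = 38090 − 1300(27.5) + 0.151(84500) + 245(55.2) = 28623.5.
∂D/∂P_s = 245.
E = (245) × (55.2/28623.5) = 0.47247…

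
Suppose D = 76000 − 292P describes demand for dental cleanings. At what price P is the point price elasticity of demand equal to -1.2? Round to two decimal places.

141.97

Ed = −292P/(76000 − 292P). Set this equal to -1.2:
292P = 1.2·(76000 − 292P) ⇒ 292P(1 + 1.2) = 1.2·76000
P = 1.2·76000 / (292·2.2) = 141.9676…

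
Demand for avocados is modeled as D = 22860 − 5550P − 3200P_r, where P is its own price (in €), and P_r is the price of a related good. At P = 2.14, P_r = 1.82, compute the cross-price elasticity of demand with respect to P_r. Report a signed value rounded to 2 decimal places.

-1.13

At the given values, D = 22860 − 5550(2.14) − 3200(1.82) = 5159.
∂D/∂P_r = -3200.
E = (-3200) × (1.82/5159) = -1.1289…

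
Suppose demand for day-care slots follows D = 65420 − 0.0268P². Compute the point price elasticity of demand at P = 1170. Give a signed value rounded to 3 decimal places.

-2.554

dD/dP = −2·0.0268·P = -62.712. At P = 1170, D = 28733.48.
Ed = (dD/dP)·(P/D) = (-62.712) × (1170/28733.48) = -2.55357…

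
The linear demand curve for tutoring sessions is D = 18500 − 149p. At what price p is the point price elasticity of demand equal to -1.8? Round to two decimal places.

Ed = −149p/(18500 − 149p). Set this equal to -1.8:
149p = 1.8·(18500 − 149p) ⇒ 149p(1 + 1.8) = 1.8·18500
p = 1.8·18500 / (149·2.8) = 79.8178…

79.82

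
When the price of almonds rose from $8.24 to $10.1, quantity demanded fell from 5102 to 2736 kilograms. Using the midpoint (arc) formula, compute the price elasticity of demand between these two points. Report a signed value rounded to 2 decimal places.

-2.98

%ΔQ = (2736 − 5102) / [(5102 + 2736)/2] = -2366/3919 = -0.603725…
%ΔP = (10.1 − 8.24) / [(8.24 + 10.1)/2] = 1.86/9.17 = 0.202835…
Arc Ed = %ΔQ / %ΔP = (-2366/3919) / (1.86/9.17) = -2.9764…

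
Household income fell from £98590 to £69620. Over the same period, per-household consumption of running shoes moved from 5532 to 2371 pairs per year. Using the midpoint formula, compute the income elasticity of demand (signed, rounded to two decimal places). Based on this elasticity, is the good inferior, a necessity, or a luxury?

2.32; luxury

%ΔQ = (2371 − 5532)/[( 5532 + 2371)/2] = -3161/3951.5 = -0.799949…
%ΔIncome = (69620 − 98590)/[( 98590 + 69620)/2] = -28970/84105 = -0.344450…
E_income = (-3161/3951.5) / (-28970/84105) = 2.3223…
E_income > 1 ⇒ normal good, luxury.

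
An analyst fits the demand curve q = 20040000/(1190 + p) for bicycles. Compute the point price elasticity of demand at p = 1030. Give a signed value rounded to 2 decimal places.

dq/dp = −20040000/(1190 + p)² = -4.06623. At p = 1030, q = 9027.03.
Ed = (dq/dp)·(p/q) = (-4.06623) × (1030/9027.03) = -0.4639…

-0.46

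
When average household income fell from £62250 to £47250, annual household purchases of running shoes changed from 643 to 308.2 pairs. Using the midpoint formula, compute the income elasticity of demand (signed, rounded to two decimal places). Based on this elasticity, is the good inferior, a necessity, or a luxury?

2.57; luxury

%ΔQ = (308.2 − 643)/[( 643 + 308.2)/2] = -334.8/475.6 = -0.703952…
%ΔIncome = (47250 − 62250)/[( 62250 + 47250)/2] = -15000/54750 = -0.273972…
E_income = (-334.8/475.6) / (-15000/54750) = 2.5694…
E_income > 1 ⇒ normal good, luxury.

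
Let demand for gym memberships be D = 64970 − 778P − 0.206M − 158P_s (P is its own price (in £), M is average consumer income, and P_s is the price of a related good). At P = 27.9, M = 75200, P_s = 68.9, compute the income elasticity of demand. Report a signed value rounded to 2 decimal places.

At the given values, D = 64970 − 778(27.9) − 0.206(75200) − 158(68.9) = 16886.4.
∂D/∂M = -0.206.
E = (-0.206) × (75200/16886.4) = -0.9173…

-0.92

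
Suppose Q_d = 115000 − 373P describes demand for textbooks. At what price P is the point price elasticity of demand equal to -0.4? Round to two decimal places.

88.09

Ed = −373P/(115000 − 373P). Set this equal to -0.4:
373P = 0.4·(115000 − 373P) ⇒ 373P(1 + 0.4) = 0.4·115000
P = 0.4·115000 / (373·1.4) = 88.0888…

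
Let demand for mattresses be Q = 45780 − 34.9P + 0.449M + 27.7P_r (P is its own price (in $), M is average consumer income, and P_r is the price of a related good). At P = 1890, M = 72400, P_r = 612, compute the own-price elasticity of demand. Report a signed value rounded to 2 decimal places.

-2.25

At the given values, Q = 45780 − 34.9(1890) + 0.449(72400) + 27.7(612) = 29279.
∂Q/∂P = −34.9.
E = (-34.9) × (1890/29279) = -2.2528…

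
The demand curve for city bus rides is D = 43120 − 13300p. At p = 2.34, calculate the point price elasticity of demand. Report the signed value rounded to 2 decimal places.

-2.59

dD/dp = −13300. At p = 2.34, D = 43120 − 13300(2.34) = 11998.
Ed = (dD/dp)·(p/D) = −13300 × (2.34/11998) = -2.5939…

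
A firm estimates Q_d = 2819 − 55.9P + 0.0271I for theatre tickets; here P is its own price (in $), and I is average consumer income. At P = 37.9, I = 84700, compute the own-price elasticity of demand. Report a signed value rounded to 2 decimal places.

-0.71

At the given values, Q_d = 2819 − 55.9(37.9) + 0.0271(84700) = 2995.76.
∂Q_d/∂P = −55.9.
E = (-55.9) × (37.9/2995.76) = -0.7072…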